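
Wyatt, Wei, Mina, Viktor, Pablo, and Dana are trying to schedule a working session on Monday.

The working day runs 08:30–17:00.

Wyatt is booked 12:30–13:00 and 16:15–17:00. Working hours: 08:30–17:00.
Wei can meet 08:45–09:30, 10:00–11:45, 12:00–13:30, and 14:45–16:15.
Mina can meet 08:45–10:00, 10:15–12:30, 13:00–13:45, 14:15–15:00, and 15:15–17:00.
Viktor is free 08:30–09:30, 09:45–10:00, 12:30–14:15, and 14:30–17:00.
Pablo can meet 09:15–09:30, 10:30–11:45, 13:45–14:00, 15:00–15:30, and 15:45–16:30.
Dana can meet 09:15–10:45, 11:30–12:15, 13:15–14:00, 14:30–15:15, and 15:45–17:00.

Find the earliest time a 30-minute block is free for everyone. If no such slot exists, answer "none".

15:45

Wyatt free within 08:30–17:00: 08:30–12:30, 13:00–16:15.
Wyatt ∩ Wei: 08:45–09:30, 10:00–11:45, 12:00–12:30, 13:00–13:30, 14:45–16:15.
Wyatt ∩ Wei ∩ Mina: 08:45–09:30, 10:15–11:45, 12:00–12:30, 13:00–13:30, 14:45–15:00, 15:15–16:15.
Wyatt ∩ Wei ∩ Mina ∩ Viktor: 08:45–09:30, 13:00–13:30, 14:45–15:00, 15:15–16:15.
Wyatt ∩ Wei ∩ Mina ∩ Viktor ∩ Pablo: 09:15–09:30, 15:15–15:30, 15:45–16:15.
Wyatt ∩ Wei ∩ Mina ∩ Viktor ∩ Pablo ∩ Dana: 09:15–09:30, 15:45–16:15.
Windows ≥ 30 min: 15:45–16:15.
Earliest such window starts at 15:45.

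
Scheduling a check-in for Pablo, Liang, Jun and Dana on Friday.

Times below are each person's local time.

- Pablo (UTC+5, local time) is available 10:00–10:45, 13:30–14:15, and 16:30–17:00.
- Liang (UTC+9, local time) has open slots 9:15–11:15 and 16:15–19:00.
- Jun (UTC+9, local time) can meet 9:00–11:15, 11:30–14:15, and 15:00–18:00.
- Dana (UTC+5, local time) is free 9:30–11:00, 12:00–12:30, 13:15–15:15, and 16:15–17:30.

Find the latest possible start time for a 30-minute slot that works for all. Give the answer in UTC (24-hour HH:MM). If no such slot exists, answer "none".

08:30

Pablo → UTC: 05:00–05:45, 08:30–09:15, 11:30–12:00.
Liang → UTC: 00:15–02:15, 07:15–10:00.
Jun → UTC: 00:00–02:15, 02:30–05:15, 06:00–09:00.
Dana → UTC: 04:30–06:00, 07:00–07:30, 08:15–10:15, 11:15–12:30.
Pablo ∩ Liang: 08:30–09:15.
Pablo ∩ Liang ∩ Jun: 08:30–09:00.
Pablo ∩ Liang ∩ Jun ∩ Dana: 08:30–09:00.
Windows ≥ 30 min: 08:30–09:00.
Latest start in the last window 08:30–09:00 is 09:00 − 30 min = 08:30.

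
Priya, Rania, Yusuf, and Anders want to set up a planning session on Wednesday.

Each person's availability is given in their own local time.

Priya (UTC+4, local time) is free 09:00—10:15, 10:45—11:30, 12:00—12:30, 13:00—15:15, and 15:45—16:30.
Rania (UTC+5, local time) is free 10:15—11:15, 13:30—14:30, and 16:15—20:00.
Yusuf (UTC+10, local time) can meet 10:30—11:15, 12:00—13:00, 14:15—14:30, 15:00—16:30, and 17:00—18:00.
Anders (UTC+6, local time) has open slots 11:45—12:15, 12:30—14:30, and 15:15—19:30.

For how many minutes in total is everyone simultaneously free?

30 minutes

Priya → UTC: 05:00–06:15, 06:45–07:30, 08:00–08:30, 09:00–11:15, 11:45–12:30.
Rania → UTC: 05:15–06:15, 08:30–09:30, 11:15–15:00.
Yusuf → UTC: 00:30–01:15, 02:00–03:00, 04:15–04:30, 05:00–06:30, 07:00–08:00.
Anders → UTC: 05:45–06:15, 06:30–08:30, 09:15–13:30.
Priya ∩ Rania: 05:15–06:15, 09:00–09:30, 11:45–12:30.
Priya ∩ Rania ∩ Yusuf: 05:15–06:15.
Priya ∩ Rania ∩ Yusuf ∩ Anders: 05:45–06:15.
Total common minutes: 30.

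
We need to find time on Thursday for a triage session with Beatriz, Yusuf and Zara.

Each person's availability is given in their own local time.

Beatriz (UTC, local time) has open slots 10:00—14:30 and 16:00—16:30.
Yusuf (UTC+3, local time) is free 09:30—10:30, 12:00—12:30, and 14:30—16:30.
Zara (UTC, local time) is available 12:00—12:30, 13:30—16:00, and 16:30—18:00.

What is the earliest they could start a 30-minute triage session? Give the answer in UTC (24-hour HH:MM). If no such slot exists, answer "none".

12:00

Beatriz → UTC: 10:00–14:30, 16:00–16:30.
Yusuf → UTC: 06:30–07:30, 09:00–09:30, 11:30–13:30.
Zara → UTC: 12:00–12:30, 13:30–16:00, 16:30–18:00.
Beatriz ∩ Yusuf: 11:30–13:30.
Beatriz ∩ Yusuf ∩ Zara: 12:00–12:30.
Windows ≥ 30 min: 12:00–12:30.
Earliest such window starts at 12:00.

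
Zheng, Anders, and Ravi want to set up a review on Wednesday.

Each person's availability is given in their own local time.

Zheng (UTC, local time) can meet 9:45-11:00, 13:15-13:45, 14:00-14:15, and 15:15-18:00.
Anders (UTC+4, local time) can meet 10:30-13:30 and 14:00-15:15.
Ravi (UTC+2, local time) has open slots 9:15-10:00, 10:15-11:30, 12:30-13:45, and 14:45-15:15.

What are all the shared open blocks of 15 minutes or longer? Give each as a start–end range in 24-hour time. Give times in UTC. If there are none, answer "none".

Zheng → UTC: 09:45–11:00, 13:15–13:45, 14:00–14:15, 15:15–18:00.
Anders → UTC: 06:30–09:30, 10:00–11:15.
Ravi → UTC: 07:15–08:00, 08:15–09:30, 10:30–11:45, 12:45–13:15.
Zheng ∩ Anders: 10:00–11:00.
Zheng ∩ Anders ∩ Ravi: 10:30–11:00.
Windows ≥ 15 min: 10:30–11:00.

10:30–11:00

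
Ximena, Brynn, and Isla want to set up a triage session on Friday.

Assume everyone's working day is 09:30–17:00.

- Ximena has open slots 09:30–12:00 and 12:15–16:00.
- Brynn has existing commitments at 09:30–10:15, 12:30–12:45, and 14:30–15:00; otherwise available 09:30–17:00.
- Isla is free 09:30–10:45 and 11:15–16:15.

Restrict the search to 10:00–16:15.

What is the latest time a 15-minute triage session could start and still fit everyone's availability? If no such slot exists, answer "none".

15:45

Brynn free within 09:30–17:00: 10:15–12:30, 12:45–14:30, 15:00–17:00.
Ximena ∩ Brynn: 10:15–12:00, 12:15–12:30, 12:45–14:30, 15:00–16:00.
Ximena ∩ Brynn ∩ Isla: 10:15–10:45, 11:15–12:00, 12:15–12:30, 12:45–14:30, 15:00–16:00.
Restricted to 10:00–16:15: 10:15–10:45, 11:15–12:00, 12:15–12:30, 12:45–14:30, 15:00–16:00.
Windows ≥ 15 min: 10:15–10:45, 11:15–12:00, 12:15–12:30, 12:45–14:30, 15:00–16:00.
Latest start in the last window 15:00–16:00 is 16:00 − 15 min = 15:45.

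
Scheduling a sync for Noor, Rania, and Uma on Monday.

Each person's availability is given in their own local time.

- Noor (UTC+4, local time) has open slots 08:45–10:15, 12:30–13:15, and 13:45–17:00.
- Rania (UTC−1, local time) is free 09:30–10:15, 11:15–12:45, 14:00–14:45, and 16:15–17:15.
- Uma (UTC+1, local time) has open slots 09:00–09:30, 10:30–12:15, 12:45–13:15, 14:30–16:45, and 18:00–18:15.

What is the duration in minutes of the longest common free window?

Noor → UTC: 04:45–06:15, 08:30–09:15, 09:45–13:00.
Rania → UTC: 10:30–11:15, 12:15–13:45, 15:00–15:45, 17:15–18:15.
Uma → UTC: 08:00–08:30, 09:30–11:15, 11:45–12:15, 13:30–15:45, 17:00–17:15.
Noor ∩ Rania: 10:30–11:15, 12:15–13:00.
Noor ∩ Rania ∩ Uma: 10:30–11:15.
Single common window of 45 minutes.

45 minutes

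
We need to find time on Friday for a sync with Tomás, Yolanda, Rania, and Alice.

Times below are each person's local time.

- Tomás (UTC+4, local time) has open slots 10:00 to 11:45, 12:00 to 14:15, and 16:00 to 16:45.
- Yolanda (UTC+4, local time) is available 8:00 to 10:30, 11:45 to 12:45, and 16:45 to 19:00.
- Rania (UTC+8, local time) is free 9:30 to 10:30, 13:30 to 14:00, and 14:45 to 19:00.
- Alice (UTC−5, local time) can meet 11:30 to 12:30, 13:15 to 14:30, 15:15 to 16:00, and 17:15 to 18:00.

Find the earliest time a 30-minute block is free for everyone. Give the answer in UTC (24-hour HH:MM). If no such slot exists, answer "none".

Tomás → UTC: 06:00–07:45, 08:00–10:15, 12:00–12:45.
Yolanda → UTC: 04:00–06:30, 07:45–08:45, 12:45–15:00.
Rania → UTC: 01:30–02:30, 05:30–06:00, 06:45–11:00.
Alice → UTC: 16:30–17:30, 18:15–19:30, 20:15–21:00, 22:15–23:00.
Tomás ∩ Yolanda: 06:00–06:30, 08:00–08:45.
Tomás ∩ Yolanda ∩ Rania: 08:00–08:45.
Tomás ∩ Yolanda ∩ Rania ∩ Alice: (none).
Windows ≥ 30 min: (none).

none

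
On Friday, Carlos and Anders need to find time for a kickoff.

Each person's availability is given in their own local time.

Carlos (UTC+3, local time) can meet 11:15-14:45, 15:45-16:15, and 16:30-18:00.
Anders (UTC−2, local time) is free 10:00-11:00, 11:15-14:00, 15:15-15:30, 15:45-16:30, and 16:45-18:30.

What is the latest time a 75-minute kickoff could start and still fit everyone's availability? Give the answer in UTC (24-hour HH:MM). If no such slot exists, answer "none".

Carlos → UTC: 08:15–11:45, 12:45–13:15, 13:30–15:00.
Anders → UTC: 12:00–13:00, 13:15–16:00, 17:15–17:30, 17:45–18:30, 18:45–20:30.
Carlos ∩ Anders: 12:45–13:00, 13:30–15:00.
Windows ≥ 75 min: 13:30–15:00.
Latest start in the last window 13:30–15:00 is 15:00 − 75 min = 13:45.

13:45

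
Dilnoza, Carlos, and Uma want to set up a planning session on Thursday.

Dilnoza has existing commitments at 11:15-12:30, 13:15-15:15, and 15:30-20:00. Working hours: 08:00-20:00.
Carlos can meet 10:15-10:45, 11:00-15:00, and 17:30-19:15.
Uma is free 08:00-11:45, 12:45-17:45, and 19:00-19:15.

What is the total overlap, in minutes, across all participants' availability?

75 minutes

Dilnoza free within 08:00–20:00: 08:00–11:15, 12:30–13:15, 15:15–15:30.
Dilnoza ∩ Carlos: 10:15–10:45, 11:00–11:15, 12:30–13:15.
Dilnoza ∩ Carlos ∩ Uma: 10:15–10:45, 11:00–11:15, 12:45–13:15.
Total common minutes: 30 + 15 + 30 = 75.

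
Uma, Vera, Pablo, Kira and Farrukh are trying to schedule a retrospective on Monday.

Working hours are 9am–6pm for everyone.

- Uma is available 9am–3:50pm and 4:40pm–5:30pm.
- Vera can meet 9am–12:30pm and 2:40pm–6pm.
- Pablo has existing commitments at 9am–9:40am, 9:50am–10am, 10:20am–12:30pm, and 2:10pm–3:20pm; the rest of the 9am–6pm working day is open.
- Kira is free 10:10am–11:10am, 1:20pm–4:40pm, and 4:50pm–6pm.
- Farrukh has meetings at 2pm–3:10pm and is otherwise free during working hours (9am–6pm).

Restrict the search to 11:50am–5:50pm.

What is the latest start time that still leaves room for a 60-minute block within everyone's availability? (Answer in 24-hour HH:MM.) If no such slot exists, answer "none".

none

Pablo free within 09:00–18:00: 09:40–09:50, 10:00–10:20, 12:30–14:10, 15:20–18:00.
Farrukh free within 09:00–18:00: 09:00–14:00, 15:10–18:00.
Uma ∩ Vera: 09:00–12:30, 14:40–15:50, 16:40–17:30.
Uma ∩ Vera ∩ Pablo: 09:40–09:50, 10:00–10:20, 15:20–15:50, 16:40–17:30.
Uma ∩ Vera ∩ Pablo ∩ Kira: 10:10–10:20, 15:20–15:50, 16:50–17:30.
Uma ∩ Vera ∩ Pablo ∩ Kira ∩ Farrukh: 10:10–10:20, 15:20–15:50, 16:50–17:30.
Restricted to 11:50–17:50: 15:20–15:50, 16:50–17:30.
Windows ≥ 60 min: (none).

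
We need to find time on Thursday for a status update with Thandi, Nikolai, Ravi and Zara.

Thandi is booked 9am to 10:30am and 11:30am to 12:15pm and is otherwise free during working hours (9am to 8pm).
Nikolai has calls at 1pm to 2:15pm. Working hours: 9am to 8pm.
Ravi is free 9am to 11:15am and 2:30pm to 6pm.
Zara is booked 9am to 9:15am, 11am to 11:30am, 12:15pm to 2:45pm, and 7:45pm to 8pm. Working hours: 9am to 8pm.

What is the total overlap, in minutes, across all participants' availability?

Thandi free within 09:00–20:00: 10:30–11:30, 12:15–20:00.
Nikolai free within 09:00–20:00: 09:00–13:00, 14:15–20:00.
Zara free within 09:00–20:00: 09:15–11:00, 11:30–12:15, 14:45–19:45.
Thandi ∩ Nikolai: 10:30–11:30, 12:15–13:00, 14:15–20:00.
Thandi ∩ Nikolai ∩ Ravi: 10:30–11:15, 14:30–18:00.
Thandi ∩ Nikolai ∩ Ravi ∩ Zara: 10:30–11:00, 14:45–18:00.
Total common minutes: 30 + 195 = 225.

225 minutes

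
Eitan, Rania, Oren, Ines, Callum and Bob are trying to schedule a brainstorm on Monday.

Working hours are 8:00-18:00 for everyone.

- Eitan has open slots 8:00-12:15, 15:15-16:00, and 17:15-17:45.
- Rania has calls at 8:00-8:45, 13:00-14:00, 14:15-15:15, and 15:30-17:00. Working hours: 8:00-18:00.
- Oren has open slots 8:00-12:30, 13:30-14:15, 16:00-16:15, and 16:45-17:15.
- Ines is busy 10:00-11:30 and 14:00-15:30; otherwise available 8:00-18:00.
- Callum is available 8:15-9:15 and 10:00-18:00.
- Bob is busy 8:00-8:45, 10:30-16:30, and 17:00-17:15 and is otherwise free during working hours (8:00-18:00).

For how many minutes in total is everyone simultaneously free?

30 minutes

Rania free within 08:00–18:00: 08:45–13:00, 14:00–14:15, 15:15–15:30, 17:00–18:00.
Ines free within 08:00–18:00: 08:00–10:00, 11:30–14:00, 15:30–18:00.
Bob free within 08:00–18:00: 08:45–10:30, 16:30–17:00, 17:15–18:00.
Eitan ∩ Rania: 08:45–12:15, 15:15–15:30, 17:15–17:45.
Eitan ∩ Rania ∩ Oren: 08:45–12:15.
Eitan ∩ Rania ∩ Oren ∩ Ines: 08:45–10:00, 11:30–12:15.
Eitan ∩ Rania ∩ Oren ∩ Ines ∩ Callum: 08:45–09:15, 11:30–12:15.
Eitan ∩ Rania ∩ Oren ∩ Ines ∩ Callum ∩ Bob: 08:45–09:15.
Total common minutes: 30.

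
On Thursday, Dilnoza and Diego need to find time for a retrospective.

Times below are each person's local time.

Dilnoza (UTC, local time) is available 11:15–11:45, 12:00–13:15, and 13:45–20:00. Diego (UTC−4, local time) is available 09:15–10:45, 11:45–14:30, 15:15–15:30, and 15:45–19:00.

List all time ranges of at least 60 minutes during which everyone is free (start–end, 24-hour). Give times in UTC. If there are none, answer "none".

Dilnoza → UTC: 11:15–11:45, 12:00–13:15, 13:45–20:00.
Diego → UTC: 13:15–14:45, 15:45–18:30, 19:15–19:30, 19:45–23:00.
Dilnoza ∩ Diego: 13:45–14:45, 15:45–18:30, 19:15–19:30, 19:45–20:00.
Windows ≥ 60 min: 13:45–14:45, 15:45–18:30.

13:45–14:45, 15:45–18:30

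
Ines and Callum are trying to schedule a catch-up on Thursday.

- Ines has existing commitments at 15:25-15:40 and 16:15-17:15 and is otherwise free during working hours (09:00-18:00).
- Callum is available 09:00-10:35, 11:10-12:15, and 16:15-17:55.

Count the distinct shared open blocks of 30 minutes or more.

Ines free within 09:00–18:00: 09:00–15:25, 15:40–16:15, 17:15–18:00.
Ines ∩ Callum: 09:00–10:35, 11:10–12:15, 17:15–17:55.
Windows ≥ 30 min: 09:00–10:35, 11:10–12:15, 17:15–17:55.
That's 3 windows.

3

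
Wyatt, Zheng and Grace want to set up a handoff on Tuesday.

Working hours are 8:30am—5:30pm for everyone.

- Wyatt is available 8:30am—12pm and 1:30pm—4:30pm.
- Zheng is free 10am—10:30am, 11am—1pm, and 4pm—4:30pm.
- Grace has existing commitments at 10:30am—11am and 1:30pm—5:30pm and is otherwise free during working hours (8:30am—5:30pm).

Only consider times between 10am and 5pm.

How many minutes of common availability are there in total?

Grace free within 08:30–17:30: 08:30–10:30, 11:00–13:30.
Wyatt ∩ Zheng: 10:00–10:30, 11:00–12:00, 16:00–16:30.
Wyatt ∩ Zheng ∩ Grace: 10:00–10:30, 11:00–12:00.
Restricted to 10:00–17:00: 10:00–10:30, 11:00–12:00.
Total common minutes: 30 + 60 = 90.

90 minutes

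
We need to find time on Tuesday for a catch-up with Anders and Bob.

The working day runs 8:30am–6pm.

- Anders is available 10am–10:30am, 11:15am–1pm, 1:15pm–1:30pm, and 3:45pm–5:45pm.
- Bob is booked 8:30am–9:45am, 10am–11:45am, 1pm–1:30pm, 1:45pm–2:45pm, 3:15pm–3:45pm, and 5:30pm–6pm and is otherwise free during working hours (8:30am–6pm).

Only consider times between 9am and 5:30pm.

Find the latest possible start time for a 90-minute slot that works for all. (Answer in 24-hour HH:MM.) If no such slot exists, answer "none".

16:00

Bob free within 08:30–18:00: 09:45–10:00, 11:45–13:00, 13:30–13:45, 14:45–15:15, 15:45–17:30.
Anders ∩ Bob: 11:45–13:00, 15:45–17:30.
Restricted to 09:00–17:30: 11:45–13:00, 15:45–17:30.
Windows ≥ 90 min: 15:45–17:30.
Latest start in the last window 15:45–17:30 is 17:30 − 90 min = 16:00.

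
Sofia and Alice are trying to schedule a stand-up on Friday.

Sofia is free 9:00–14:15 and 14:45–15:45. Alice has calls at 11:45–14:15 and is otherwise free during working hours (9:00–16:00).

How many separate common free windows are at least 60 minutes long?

2

Alice free within 09:00–16:00: 09:00–11:45, 14:15–16:00.
Sofia ∩ Alice: 09:00–11:45, 14:45–15:45.
Windows ≥ 60 min: 09:00–11:45, 14:45–15:45.
That's 2 windows.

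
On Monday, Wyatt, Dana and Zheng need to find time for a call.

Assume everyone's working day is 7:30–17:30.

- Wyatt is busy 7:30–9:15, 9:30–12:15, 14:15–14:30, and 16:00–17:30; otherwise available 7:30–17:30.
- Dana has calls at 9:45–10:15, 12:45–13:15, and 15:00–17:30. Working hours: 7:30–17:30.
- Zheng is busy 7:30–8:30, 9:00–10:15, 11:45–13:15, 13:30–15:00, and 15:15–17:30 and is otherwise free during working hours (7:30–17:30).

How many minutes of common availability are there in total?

15 minutes

Wyatt free within 07:30–17:30: 09:15–09:30, 12:15–14:15, 14:30–16:00.
Dana free within 07:30–17:30: 07:30–09:45, 10:15–12:45, 13:15–15:00.
Zheng free within 07:30–17:30: 08:30–09:00, 10:15–11:45, 13:15–13:30, 15:00–15:15.
Wyatt ∩ Dana: 09:15–09:30, 12:15–12:45, 13:15–14:15, 14:30–15:00.
Wyatt ∩ Dana ∩ Zheng: 13:15–13:30.
Total common minutes: 15.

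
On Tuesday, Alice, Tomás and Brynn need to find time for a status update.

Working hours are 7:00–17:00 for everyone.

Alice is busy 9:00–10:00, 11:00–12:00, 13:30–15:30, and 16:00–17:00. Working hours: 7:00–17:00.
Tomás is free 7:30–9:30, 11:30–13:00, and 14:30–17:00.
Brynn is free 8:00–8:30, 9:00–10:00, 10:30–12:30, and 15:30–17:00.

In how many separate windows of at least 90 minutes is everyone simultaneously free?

0

Alice free within 07:00–17:00: 07:00–09:00, 10:00–11:00, 12:00–13:30, 15:30–16:00.
Alice ∩ Tomás: 07:30–09:00, 12:00–13:00, 15:30–16:00.
Alice ∩ Tomás ∩ Brynn: 08:00–08:30, 12:00–12:30, 15:30–16:00.
Windows ≥ 90 min: (none).
That's 0 windows.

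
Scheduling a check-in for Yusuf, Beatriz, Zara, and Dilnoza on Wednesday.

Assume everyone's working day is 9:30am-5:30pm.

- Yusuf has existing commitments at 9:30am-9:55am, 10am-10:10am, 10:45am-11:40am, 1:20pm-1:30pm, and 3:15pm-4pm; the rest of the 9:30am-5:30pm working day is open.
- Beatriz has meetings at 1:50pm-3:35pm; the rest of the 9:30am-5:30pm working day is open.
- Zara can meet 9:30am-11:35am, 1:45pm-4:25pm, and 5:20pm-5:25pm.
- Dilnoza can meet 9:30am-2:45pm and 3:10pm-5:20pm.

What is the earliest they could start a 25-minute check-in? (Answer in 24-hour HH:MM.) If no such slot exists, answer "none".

Yusuf free within 09:30–17:30: 09:55–10:00, 10:10–10:45, 11:40–13:20, 13:30–15:15, 16:00–17:30.
Beatriz free within 09:30–17:30: 09:30–13:50, 15:35–17:30.
Yusuf ∩ Beatriz: 09:55–10:00, 10:10–10:45, 11:40–13:20, 13:30–13:50, 16:00–17:30.
Yusuf ∩ Beatriz ∩ Zara: 09:55–10:00, 10:10–10:45, 13:45–13:50, 16:00–16:25, 17:20–17:25.
Yusuf ∩ Beatriz ∩ Zara ∩ Dilnoza: 09:55–10:00, 10:10–10:45, 13:45–13:50, 16:00–16:25.
Windows ≥ 25 min: 10:10–10:45, 16:00–16:25.
Earliest such window starts at 10:10.

10:10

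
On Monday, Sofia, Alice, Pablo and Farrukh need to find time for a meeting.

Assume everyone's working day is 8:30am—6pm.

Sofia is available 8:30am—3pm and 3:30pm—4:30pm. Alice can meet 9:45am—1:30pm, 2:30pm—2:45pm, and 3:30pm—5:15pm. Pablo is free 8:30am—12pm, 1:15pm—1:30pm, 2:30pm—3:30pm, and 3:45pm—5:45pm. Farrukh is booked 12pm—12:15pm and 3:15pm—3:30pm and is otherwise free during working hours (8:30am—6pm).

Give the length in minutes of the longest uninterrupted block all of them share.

Farrukh free within 08:30–18:00: 08:30–12:00, 12:15–15:15, 15:30–18:00.
Sofia ∩ Alice: 09:45–13:30, 14:30–14:45, 15:30–16:30.
Sofia ∩ Alice ∩ Pablo: 09:45–12:00, 13:15–13:30, 14:30–14:45, 15:45–16:30.
Sofia ∩ Alice ∩ Pablo ∩ Farrukh: 09:45–12:00, 13:15–13:30, 14:30–14:45, 15:45–16:30.
Common window lengths: 135, 15, 15, 45 min; longest is 135.

135 minutes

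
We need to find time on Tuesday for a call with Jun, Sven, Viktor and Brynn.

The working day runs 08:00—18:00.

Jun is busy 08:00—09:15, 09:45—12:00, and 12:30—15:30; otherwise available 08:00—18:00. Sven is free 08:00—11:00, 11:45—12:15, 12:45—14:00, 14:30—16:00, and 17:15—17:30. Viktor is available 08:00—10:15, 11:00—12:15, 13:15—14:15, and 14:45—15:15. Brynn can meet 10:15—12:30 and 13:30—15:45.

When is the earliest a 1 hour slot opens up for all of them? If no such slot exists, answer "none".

none

Jun free within 08:00–18:00: 09:15–09:45, 12:00–12:30, 15:30–18:00.
Jun ∩ Sven: 09:15–09:45, 12:00–12:15, 15:30–16:00, 17:15–17:30.
Jun ∩ Sven ∩ Viktor: 09:15–09:45, 12:00–12:15.
Jun ∩ Sven ∩ Viktor ∩ Brynn: 12:00–12:15.
Windows ≥ 60 min: (none).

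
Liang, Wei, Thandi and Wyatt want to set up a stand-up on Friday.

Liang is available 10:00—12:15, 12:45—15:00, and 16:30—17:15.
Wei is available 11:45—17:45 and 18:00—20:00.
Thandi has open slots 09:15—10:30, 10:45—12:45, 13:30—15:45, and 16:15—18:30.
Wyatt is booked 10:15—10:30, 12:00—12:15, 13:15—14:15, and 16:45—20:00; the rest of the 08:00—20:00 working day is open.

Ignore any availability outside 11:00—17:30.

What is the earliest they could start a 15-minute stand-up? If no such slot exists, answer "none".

11:45

Wyatt free within 08:00–20:00: 08:00–10:15, 10:30–12:00, 12:15–13:15, 14:15–16:45.
Liang ∩ Wei: 11:45–12:15, 12:45–15:00, 16:30–17:15.
Liang ∩ Wei ∩ Thandi: 11:45–12:15, 13:30–15:00, 16:30–17:15.
Liang ∩ Wei ∩ Thandi ∩ Wyatt: 11:45–12:00, 14:15–15:00, 16:30–16:45.
Restricted to 11:00–17:30: 11:45–12:00, 14:15–15:00, 16:30–16:45.
Windows ≥ 15 min: 11:45–12:00, 14:15–15:00, 16:30–16:45.
Earliest such window starts at 11:45.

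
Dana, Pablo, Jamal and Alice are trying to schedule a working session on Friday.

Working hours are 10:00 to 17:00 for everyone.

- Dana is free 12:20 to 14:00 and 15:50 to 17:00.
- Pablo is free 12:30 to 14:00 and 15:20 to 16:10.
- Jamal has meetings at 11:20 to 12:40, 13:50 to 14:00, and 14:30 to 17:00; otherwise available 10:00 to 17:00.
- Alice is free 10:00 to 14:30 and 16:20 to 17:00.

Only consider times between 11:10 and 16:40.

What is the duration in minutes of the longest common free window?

70 minutes

Jamal free within 10:00–17:00: 10:00–11:20, 12:40–13:50, 14:00–14:30.
Dana ∩ Pablo: 12:30–14:00, 15:50–16:10.
Dana ∩ Pablo ∩ Jamal: 12:40–13:50.
Dana ∩ Pablo ∩ Jamal ∩ Alice: 12:40–13:50.
Restricted to 11:10–16:40: 12:40–13:50.
Single common window of 70 minutes.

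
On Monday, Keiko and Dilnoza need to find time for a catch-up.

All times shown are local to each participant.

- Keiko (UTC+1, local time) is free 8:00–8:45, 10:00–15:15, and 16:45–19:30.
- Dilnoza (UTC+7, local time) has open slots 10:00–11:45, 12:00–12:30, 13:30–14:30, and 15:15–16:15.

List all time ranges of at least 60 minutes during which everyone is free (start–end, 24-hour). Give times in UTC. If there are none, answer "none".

none

Keiko → UTC: 07:00–07:45, 09:00–14:15, 15:45–18:30.
Dilnoza → UTC: 03:00–04:45, 05:00–05:30, 06:30–07:30, 08:15–09:15.
Keiko ∩ Dilnoza: 07:00–07:30, 09:00–09:15.
Windows ≥ 60 min: (none).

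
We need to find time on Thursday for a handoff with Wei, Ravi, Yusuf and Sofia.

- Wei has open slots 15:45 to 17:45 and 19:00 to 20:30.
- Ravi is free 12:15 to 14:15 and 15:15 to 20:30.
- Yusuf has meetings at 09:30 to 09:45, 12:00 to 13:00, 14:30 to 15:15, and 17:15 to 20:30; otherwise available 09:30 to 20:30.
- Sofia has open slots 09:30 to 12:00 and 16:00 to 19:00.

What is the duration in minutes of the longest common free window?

Yusuf free within 09:30–20:30: 09:45–12:00, 13:00–14:30, 15:15–17:15.
Wei ∩ Ravi: 15:45–17:45, 19:00–20:30.
Wei ∩ Ravi ∩ Yusuf: 15:45–17:15.
Wei ∩ Ravi ∩ Yusuf ∩ Sofia: 16:00–17:15.
Single common window of 75 minutes.

75 minutes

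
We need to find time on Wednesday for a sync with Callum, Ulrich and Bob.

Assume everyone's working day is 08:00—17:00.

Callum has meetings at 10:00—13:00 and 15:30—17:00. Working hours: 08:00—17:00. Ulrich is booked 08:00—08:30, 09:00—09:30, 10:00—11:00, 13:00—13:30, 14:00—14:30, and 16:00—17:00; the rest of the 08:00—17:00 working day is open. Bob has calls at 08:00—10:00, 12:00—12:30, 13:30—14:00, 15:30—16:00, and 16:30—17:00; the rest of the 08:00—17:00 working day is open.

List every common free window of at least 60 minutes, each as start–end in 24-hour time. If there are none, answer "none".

14:30–15:30

Callum free within 08:00–17:00: 08:00–10:00, 13:00–15:30.
Ulrich free within 08:00–17:00: 08:30–09:00, 09:30–10:00, 11:00–13:00, 13:30–14:00, 14:30–16:00.
Bob free within 08:00–17:00: 10:00–12:00, 12:30–13:30, 14:00–15:30, 16:00–16:30.
Callum ∩ Ulrich: 08:30–09:00, 09:30–10:00, 13:30–14:00, 14:30–15:30.
Callum ∩ Ulrich ∩ Bob: 14:30–15:30.
Windows ≥ 60 min: 14:30–15:30.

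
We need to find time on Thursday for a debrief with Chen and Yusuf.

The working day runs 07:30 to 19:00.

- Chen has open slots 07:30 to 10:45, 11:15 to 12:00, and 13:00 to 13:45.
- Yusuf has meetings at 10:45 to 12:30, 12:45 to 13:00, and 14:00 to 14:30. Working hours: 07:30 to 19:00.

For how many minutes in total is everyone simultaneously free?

240 minutes

Yusuf free within 07:30–19:00: 07:30–10:45, 12:30–12:45, 13:00–14:00, 14:30–19:00.
Chen ∩ Yusuf: 07:30–10:45, 13:00–13:45.
Total common minutes: 195 + 45 = 240.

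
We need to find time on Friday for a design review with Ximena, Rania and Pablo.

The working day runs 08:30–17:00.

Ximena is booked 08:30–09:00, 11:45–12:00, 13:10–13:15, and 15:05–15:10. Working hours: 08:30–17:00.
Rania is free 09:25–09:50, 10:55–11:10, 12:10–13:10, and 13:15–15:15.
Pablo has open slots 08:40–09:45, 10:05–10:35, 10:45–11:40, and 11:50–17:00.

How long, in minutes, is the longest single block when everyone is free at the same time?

110 minutes

Ximena free within 08:30–17:00: 09:00–11:45, 12:00–13:10, 13:15–15:05, 15:10–17:00.
Ximena ∩ Rania: 09:25–09:50, 10:55–11:10, 12:10–13:10, 13:15–15:05, 15:10–15:15.
Ximena ∩ Rania ∩ Pablo: 09:25–09:45, 10:55–11:10, 12:10–13:10, 13:15–15:05, 15:10–15:15.
Common window lengths: 20, 15, 60, 110, 5 min; longest is 110.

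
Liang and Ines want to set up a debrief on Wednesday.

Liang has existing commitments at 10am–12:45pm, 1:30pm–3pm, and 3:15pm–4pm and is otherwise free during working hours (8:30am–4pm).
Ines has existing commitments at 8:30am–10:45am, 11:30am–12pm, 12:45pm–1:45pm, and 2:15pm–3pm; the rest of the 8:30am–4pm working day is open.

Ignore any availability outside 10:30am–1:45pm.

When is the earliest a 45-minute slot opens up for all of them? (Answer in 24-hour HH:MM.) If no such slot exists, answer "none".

Liang free within 08:30–16:00: 08:30–10:00, 12:45–13:30, 15:00–15:15.
Ines free within 08:30–16:00: 10:45–11:30, 12:00–12:45, 13:45–14:15, 15:00–16:00.
Liang ∩ Ines: 15:00–15:15.
Restricted to 10:30–13:45: (none).
Windows ≥ 45 min: (none).

none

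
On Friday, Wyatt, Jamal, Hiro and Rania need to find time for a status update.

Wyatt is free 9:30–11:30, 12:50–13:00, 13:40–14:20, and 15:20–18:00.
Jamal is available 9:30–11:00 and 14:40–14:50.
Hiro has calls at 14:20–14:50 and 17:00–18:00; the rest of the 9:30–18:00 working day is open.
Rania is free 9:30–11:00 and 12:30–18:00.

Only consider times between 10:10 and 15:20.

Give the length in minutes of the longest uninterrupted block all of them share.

Hiro free within 09:30–18:00: 09:30–14:20, 14:50–17:00.
Wyatt ∩ Jamal: 09:30–11:00.
Wyatt ∩ Jamal ∩ Hiro: 09:30–11:00.
Wyatt ∩ Jamal ∩ Hiro ∩ Rania: 09:30–11:00.
Restricted to 10:10–15:20: 10:10–11:00.
Single common window of 50 minutes.

50 minutes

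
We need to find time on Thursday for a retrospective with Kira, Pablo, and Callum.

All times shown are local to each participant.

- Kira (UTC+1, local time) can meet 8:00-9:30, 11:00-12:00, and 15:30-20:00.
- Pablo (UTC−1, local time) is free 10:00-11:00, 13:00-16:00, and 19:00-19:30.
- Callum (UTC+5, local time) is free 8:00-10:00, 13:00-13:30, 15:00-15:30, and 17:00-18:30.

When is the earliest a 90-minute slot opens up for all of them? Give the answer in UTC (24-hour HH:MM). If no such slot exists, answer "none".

none

Kira → UTC: 07:00–08:30, 10:00–11:00, 14:30–19:00.
Pablo → UTC: 11:00–12:00, 14:00–17:00, 20:00–20:30.
Callum → UTC: 03:00–05:00, 08:00–08:30, 10:00–10:30, 12:00–13:30.
Kira ∩ Pablo: 14:30–17:00.
Kira ∩ Pablo ∩ Callum: (none).
Windows ≥ 90 min: (none).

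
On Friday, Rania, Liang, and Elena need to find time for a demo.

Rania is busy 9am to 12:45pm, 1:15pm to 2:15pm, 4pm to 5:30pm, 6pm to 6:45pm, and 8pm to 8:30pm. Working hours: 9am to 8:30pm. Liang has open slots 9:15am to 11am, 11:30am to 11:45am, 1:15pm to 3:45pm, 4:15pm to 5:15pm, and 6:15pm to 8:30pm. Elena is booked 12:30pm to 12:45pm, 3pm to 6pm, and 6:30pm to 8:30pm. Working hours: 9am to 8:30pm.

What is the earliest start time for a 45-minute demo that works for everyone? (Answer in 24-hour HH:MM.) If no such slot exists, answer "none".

Rania free within 09:00–20:30: 12:45–13:15, 14:15–16:00, 17:30–18:00, 18:45–20:00.
Elena free within 09:00–20:30: 09:00–12:30, 12:45–15:00, 18:00–18:30.
Rania ∩ Liang: 14:15–15:45, 18:45–20:00.
Rania ∩ Liang ∩ Elena: 14:15–15:00.
Windows ≥ 45 min: 14:15–15:00.
Earliest such window starts at 14:15.

14:15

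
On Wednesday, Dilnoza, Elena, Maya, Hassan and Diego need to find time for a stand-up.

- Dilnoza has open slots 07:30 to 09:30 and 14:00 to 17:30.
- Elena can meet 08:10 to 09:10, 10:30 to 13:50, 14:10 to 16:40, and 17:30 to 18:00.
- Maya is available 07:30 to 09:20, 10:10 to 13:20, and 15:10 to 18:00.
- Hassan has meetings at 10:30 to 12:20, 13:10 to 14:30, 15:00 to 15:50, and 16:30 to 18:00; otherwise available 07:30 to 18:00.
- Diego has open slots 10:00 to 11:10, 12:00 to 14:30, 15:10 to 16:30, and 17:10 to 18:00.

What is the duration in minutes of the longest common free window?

Hassan free within 07:30–18:00: 07:30–10:30, 12:20–13:10, 14:30–15:00, 15:50–16:30.
Dilnoza ∩ Elena: 08:10–09:10, 14:10–16:40.
Dilnoza ∩ Elena ∩ Maya: 08:10–09:10, 15:10–16:40.
Dilnoza ∩ Elena ∩ Maya ∩ Hassan: 08:10–09:10, 15:50–16:30.
Dilnoza ∩ Elena ∩ Maya ∩ Hassan ∩ Diego: 15:50–16:30.
Single common window of 40 minutes.

40 minutes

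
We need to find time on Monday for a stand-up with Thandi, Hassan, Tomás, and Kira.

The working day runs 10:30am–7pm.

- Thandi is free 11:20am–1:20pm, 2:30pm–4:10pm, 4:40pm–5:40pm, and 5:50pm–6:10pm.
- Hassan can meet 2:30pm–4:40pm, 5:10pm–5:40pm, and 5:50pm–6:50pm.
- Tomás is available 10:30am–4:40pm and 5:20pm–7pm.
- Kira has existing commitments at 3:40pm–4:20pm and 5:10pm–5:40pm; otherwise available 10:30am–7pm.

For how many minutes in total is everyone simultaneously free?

Kira free within 10:30–19:00: 10:30–15:40, 16:20–17:10, 17:40–19:00.
Thandi ∩ Hassan: 14:30–16:10, 17:10–17:40, 17:50–18:10.
Thandi ∩ Hassan ∩ Tomás: 14:30–16:10, 17:20–17:40, 17:50–18:10.
Thandi ∩ Hassan ∩ Tomás ∩ Kira: 14:30–15:40, 17:50–18:10.
Total common minutes: 70 + 20 = 90.

90 minutes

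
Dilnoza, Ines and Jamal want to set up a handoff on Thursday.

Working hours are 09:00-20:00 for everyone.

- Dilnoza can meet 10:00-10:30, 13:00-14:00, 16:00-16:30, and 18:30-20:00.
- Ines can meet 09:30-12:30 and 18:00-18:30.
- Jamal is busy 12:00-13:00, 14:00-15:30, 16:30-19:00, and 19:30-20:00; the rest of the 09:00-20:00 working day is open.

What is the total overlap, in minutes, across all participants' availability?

Jamal free within 09:00–20:00: 09:00–12:00, 13:00–14:00, 15:30–16:30, 19:00–19:30.
Dilnoza ∩ Ines: 10:00–10:30.
Dilnoza ∩ Ines ∩ Jamal: 10:00–10:30.
Total common minutes: 30.

30 minutes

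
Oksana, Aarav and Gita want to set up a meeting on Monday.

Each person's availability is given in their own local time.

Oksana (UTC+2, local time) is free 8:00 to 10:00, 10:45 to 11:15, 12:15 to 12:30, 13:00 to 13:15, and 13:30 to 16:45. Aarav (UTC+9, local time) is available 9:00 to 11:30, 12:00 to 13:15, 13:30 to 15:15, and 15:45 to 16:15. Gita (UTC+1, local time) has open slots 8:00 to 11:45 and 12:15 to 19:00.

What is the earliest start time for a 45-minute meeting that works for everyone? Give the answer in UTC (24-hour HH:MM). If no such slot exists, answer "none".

none

Oksana → UTC: 06:00–08:00, 08:45–09:15, 10:15–10:30, 11:00–11:15, 11:30–14:45.
Aarav → UTC: 00:00–02:30, 03:00–04:15, 04:30–06:15, 06:45–07:15.
Gita → UTC: 07:00–10:45, 11:15–18:00.
Oksana ∩ Aarav: 06:00–06:15, 06:45–07:15.
Oksana ∩ Aarav ∩ Gita: 07:00–07:15.
Windows ≥ 45 min: (none).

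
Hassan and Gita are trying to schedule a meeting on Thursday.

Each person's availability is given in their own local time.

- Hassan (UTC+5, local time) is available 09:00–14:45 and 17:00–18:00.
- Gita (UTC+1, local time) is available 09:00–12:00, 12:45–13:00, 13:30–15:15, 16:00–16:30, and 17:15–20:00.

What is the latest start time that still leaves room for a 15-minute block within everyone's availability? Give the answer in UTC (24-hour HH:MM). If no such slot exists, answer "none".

12:45

Hassan → UTC: 04:00–09:45, 12:00–13:00.
Gita → UTC: 08:00–11:00, 11:45–12:00, 12:30–14:15, 15:00–15:30, 16:15–19:00.
Hassan ∩ Gita: 08:00–09:45, 12:30–13:00.
Windows ≥ 15 min: 08:00–09:45, 12:30–13:00.
Latest start in the last window 12:30–13:00 is 13:00 − 15 min = 12:45.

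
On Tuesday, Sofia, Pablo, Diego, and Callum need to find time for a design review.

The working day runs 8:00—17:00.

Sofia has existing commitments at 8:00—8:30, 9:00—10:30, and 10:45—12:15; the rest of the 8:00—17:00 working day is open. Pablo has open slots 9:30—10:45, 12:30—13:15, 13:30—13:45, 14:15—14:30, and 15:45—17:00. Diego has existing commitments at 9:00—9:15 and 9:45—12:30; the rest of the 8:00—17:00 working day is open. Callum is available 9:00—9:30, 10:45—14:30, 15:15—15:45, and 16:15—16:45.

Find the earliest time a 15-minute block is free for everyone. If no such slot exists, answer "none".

12:30

Sofia free within 08:00–17:00: 08:30–09:00, 10:30–10:45, 12:15–17:00.
Diego free within 08:00–17:00: 08:00–09:00, 09:15–09:45, 12:30–17:00.
Sofia ∩ Pablo: 10:30–10:45, 12:30–13:15, 13:30–13:45, 14:15–14:30, 15:45–17:00.
Sofia ∩ Pablo ∩ Diego: 12:30–13:15, 13:30–13:45, 14:15–14:30, 15:45–17:00.
Sofia ∩ Pablo ∩ Diego ∩ Callum: 12:30–13:15, 13:30–13:45, 14:15–14:30, 16:15–16:45.
Windows ≥ 15 min: 12:30–13:15, 13:30–13:45, 14:15–14:30, 16:15–16:45.
Earliest such window starts at 12:30.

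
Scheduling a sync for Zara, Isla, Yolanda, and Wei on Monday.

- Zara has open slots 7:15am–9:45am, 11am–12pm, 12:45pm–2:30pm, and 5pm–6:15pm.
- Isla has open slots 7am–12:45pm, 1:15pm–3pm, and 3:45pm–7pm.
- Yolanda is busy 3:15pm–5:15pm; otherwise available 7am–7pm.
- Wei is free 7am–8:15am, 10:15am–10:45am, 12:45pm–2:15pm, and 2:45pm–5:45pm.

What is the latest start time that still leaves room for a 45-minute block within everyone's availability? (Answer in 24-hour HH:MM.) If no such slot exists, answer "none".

13:30

Yolanda free within 07:00–19:00: 07:00–15:15, 17:15–19:00.
Zara ∩ Isla: 07:15–09:45, 11:00–12:00, 13:15–14:30, 17:00–18:15.
Zara ∩ Isla ∩ Yolanda: 07:15–09:45, 11:00–12:00, 13:15–14:30, 17:15–18:15.
Zara ∩ Isla ∩ Yolanda ∩ Wei: 07:15–08:15, 13:15–14:15, 17:15–17:45.
Windows ≥ 45 min: 07:15–08:15, 13:15–14:15.
Latest start in the last window 13:15–14:15 is 14:15 − 45 min = 13:30.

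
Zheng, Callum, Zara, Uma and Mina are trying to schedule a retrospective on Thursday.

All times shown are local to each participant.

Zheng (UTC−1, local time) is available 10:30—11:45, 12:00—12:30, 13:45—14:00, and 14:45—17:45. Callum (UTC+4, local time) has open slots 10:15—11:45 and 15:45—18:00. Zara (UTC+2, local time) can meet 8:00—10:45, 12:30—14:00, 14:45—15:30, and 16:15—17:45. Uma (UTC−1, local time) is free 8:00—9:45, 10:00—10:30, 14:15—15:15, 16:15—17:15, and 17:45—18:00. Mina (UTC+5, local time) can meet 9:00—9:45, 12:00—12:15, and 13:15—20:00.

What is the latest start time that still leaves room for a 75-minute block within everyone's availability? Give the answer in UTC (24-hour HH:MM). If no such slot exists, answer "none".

Zheng → UTC: 11:30–12:45, 13:00–13:30, 14:45–15:00, 15:45–18:45.
Callum → UTC: 06:15–07:45, 11:45–14:00.
Zara → UTC: 06:00–08:45, 10:30–12:00, 12:45–13:30, 14:15–15:45.
Uma → UTC: 09:00–10:45, 11:00–11:30, 15:15–16:15, 17:15–18:15, 18:45–19:00.
Mina → UTC: 04:00–04:45, 07:00–07:15, 08:15–15:00.
Zheng ∩ Callum: 11:45–12:45, 13:00–13:30.
Zheng ∩ Callum ∩ Zara: 11:45–12:00, 13:00–13:30.
Zheng ∩ Callum ∩ Zara ∩ Uma: (none).
Zheng ∩ Callum ∩ Zara ∩ Uma ∩ Mina: (none).
Windows ≥ 75 min: (none).

none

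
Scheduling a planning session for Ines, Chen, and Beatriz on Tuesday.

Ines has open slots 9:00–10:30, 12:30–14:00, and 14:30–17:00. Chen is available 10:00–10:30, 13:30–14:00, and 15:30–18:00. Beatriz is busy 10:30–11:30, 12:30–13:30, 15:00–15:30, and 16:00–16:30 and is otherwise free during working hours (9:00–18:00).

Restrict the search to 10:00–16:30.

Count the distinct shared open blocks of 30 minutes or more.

Beatriz free within 09:00–18:00: 09:00–10:30, 11:30–12:30, 13:30–15:00, 15:30–16:00, 16:30–18:00.
Ines ∩ Chen: 10:00–10:30, 13:30–14:00, 15:30–17:00.
Ines ∩ Chen ∩ Beatriz: 10:00–10:30, 13:30–14:00, 15:30–16:00, 16:30–17:00.
Restricted to 10:00–16:30: 10:00–10:30, 13:30–14:00, 15:30–16:00.
Windows ≥ 30 min: 10:00–10:30, 13:30–14:00, 15:30–16:00.
That's 3 windows.

3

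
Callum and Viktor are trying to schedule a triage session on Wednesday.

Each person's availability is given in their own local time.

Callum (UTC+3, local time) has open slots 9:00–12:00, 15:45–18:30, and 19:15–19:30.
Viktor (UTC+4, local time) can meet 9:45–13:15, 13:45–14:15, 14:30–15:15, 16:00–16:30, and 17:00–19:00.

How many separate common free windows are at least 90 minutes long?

Callum → UTC: 06:00–09:00, 12:45–15:30, 16:15–16:30.
Viktor → UTC: 05:45–09:15, 09:45–10:15, 10:30–11:15, 12:00–12:30, 13:00–15:00.
Callum ∩ Viktor: 06:00–09:00, 13:00–15:00.
Windows ≥ 90 min: 06:00–09:00, 13:00–15:00.
That's 2 windows.

2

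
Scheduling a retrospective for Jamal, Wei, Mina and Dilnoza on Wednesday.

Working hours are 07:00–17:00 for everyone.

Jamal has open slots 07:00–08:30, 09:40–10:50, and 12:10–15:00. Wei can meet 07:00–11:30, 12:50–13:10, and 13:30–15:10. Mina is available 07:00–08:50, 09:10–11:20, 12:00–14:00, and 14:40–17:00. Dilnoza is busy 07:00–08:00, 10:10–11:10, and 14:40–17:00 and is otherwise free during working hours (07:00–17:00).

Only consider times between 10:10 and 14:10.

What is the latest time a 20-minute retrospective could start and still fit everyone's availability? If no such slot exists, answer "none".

13:40

Dilnoza free within 07:00–17:00: 08:00–10:10, 11:10–14:40.
Jamal ∩ Wei: 07:00–08:30, 09:40–10:50, 12:50–13:10, 13:30–15:00.
Jamal ∩ Wei ∩ Mina: 07:00–08:30, 09:40–10:50, 12:50–13:10, 13:30–14:00, 14:40–15:00.
Jamal ∩ Wei ∩ Mina ∩ Dilnoza: 08:00–08:30, 09:40–10:10, 12:50–13:10, 13:30–14:00.
Restricted to 10:10–14:10: 12:50–13:10, 13:30–14:00.
Windows ≥ 20 min: 12:50–13:10, 13:30–14:00.
Latest start in the last window 13:30–14:00 is 14:00 − 20 min = 13:40.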